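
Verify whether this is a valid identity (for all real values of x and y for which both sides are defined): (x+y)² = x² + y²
No, this is NOT an identity.

Claim: (x+y)² = x² + y².
Test a specific point where both sides are defined: x = 3/2, y = 4.
LHS = (x+y)² ≈ 30.2500
RHS = x² + y² ≈ 18.2500
Since 30.2500 ≠ 18.2500, the equation fails at this point, so it cannot hold for all real values of x and y for which both sides are defined.
The correct expansion is (x+y)² = x² + 2xy + y²; the cross term 2xy is missing.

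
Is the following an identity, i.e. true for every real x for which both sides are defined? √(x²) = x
No, this is NOT an identity.

Claim: √(x²) = x.
Test a specific point where both sides are defined: x = -3.
LHS = √(x²) ≈ 3.0000
RHS = x ≈ -3.0000
Since 3.0000 ≠ -3.0000, the equation fails at this point, so it cannot hold for every real x for which both sides are defined.
√(x²) = |x|, which differs from x whenever x < 0 (both sides are defined for every real x).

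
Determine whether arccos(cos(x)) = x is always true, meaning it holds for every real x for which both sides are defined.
No, this is NOT an identity.

Claim: arccos(cos(x)) = x.
Test a specific point where both sides are defined: x = -π/3.
LHS = arccos(cos(x)) ≈ 1.0472
RHS = x ≈ -1.0472
Since 1.0472 ≠ -1.0472, the equation fails at this point, so it cannot hold for every real x for which both sides are defined.
arccos only returns values in [0, π], so arccos(cos(x)) = x holds only for x in that interval, not for all real x.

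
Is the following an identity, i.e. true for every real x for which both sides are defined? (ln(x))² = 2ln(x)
Claim: (ln(x))² = 2ln(x).
Test a specific point where both sides are defined: x = 1/2.
LHS = (ln(x))² ≈ 0.4805
RHS = 2ln(x) ≈ -1.3863
Since 0.4805 ≠ -1.3863, the equation fails at this point, so it cannot hold for every real x for which both sides are defined.
2ln(x) equals ln(x²), which is not the same as (ln x)².

Conclusion: No, this is NOT an identity.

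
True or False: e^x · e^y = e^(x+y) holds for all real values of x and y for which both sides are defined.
True.

Claim: e^x · e^y = e^(x+y).
Reasoning: This is the law of exponents for a common base: multiplying powers adds exponents. E.g. from the series, (Σ x^j/j!)(Σ y^k/k!) = Σ_m (Σ_{j+k=m} x^j y^k/(j!k!)) = Σ_m (x+y)^m/m! by the binomial theorem.
So the two sides agree for all real values of x and y for which both sides are defined.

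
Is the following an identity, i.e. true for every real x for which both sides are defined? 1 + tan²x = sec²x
Yes, this is an identity.

Claim: 1 + tan²x = sec²x.
Reasoning: Start from sin²x + cos²x = 1 and divide every term by cos²x (allowed wherever tan x and sec x are defined): tan²x + 1 = 1/cos²x = sec²x.
So the two sides agree for every real x for which both sides are defined.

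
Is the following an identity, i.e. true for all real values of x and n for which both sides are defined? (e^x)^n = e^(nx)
Yes, this is an identity.

Claim: (e^x)^n = e^(nx).
Reasoning: e^x is a positive real number, and for a positive base B and real exponent n, B^n = e^(n·ln B). With B = e^x, ln B = x, so (e^x)^n = e^(n·x).
So the two sides agree for all real values of x and n for which both sides are defined.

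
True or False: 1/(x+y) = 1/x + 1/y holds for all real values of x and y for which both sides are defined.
Claim: 1/(x+y) = 1/x + 1/y.
Test a specific point where both sides are defined: x = -3, y = 5.
LHS = 1/(x+y) ≈ 0.5000
RHS = 1/x + 1/y ≈ -0.1333
Since 0.5000 ≠ -0.1333, the equation fails at this point, so it cannot hold for all real values of x and y for which both sides are defined.
1/x + 1/y = (x+y)/(xy), which is not 1/(x+y).

Conclusion: False.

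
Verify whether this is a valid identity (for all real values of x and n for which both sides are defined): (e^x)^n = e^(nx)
Claim: (e^x)^n = e^(nx).
Reasoning: e^x is a positive real number, and for a positive base B and real exponent n, B^n = e^(n·ln B). With B = e^x, ln B = x, so (e^x)^n = e^(n·x).
So the two sides agree for all real values of x and n for which both sides are defined.

Conclusion: Yes, this is an identity.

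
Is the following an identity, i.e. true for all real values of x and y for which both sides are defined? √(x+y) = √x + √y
No, this is NOT an identity.

Claim: √(x+y) = √x + √y.
Test a specific point where both sides are defined: x = 3/2, y = 5.
LHS = √(x+y) ≈ 2.5495
RHS = √x + √y ≈ 3.4608
Since 2.5495 ≠ 3.4608, the equation fails at this point, so it cannot hold for all real values of x and y for which both sides are defined.
Squaring the right side gives x + 2√(xy) + y, not x + y.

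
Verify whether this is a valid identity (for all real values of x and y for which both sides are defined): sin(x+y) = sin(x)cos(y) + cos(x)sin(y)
Claim: sin(x+y) = sin(x)cos(y) + cos(x)sin(y).
Reasoning: By Euler's formula e^(i(x+y)) = e^(ix)·e^(iy) = (cos x + i·sin x)(cos y + i·sin y). The imaginary part of the left side is sin(x+y); the imaginary part of the product is sin(x)cos(y) + cos(x)sin(y).
So the two sides agree for all real values of x and y for which both sides are defined.

Conclusion: Yes, this is an identity.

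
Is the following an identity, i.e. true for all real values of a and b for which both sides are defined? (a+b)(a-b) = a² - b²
Yes, this is an identity.

Claim: (a+b)(a-b) = a² - b².
Reasoning: Expand: (a+b)(a-b) = a² - ab + ba - b² = a² - b² (the cross terms cancel).
So the two sides agree for all real values of a and b for which both sides are defined.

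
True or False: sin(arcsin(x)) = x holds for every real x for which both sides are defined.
Claim: sin(arcsin(x)) = x.
Reasoning: For -1 ≤ x ≤ 1 (where arcsin is defined), arcsin(x) is by definition an angle whose sine equals x. Taking the sine of that angle returns x. (Note the other order, arcsin(sin x) = x, is NOT an identity.)
So the two sides agree for every real x for which both sides are defined.

Conclusion: True.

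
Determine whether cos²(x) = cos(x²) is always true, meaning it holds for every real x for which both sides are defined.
No, this is NOT an identity.

Claim: cos²(x) = cos(x²).
Test a specific point where both sides are defined: x = π/2.
LHS = cos²(x) ≈ 0.0000
RHS = cos(x²) ≈ -0.7812
Since 0.0000 ≠ -0.7812, the equation fails at this point, so it cannot hold for every real x for which both sides are defined.
cos²(x) means (cos x)², squaring the output; cos(x²) squares the input. These are different functions.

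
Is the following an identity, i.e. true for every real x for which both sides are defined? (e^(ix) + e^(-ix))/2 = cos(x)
Yes, this is an identity.

Claim: (e^(ix) + e^(-ix))/2 = cos(x).
Reasoning: By Euler's formula e^(ix) = cos(x) + i·sin(x) and e^(-ix) = cos(x) - i·sin(x). Adding cancels the sine terms: e^(ix) + e^(-ix) = 2cos(x); divide by 2.
So the two sides agree for every real x for which both sides are defined.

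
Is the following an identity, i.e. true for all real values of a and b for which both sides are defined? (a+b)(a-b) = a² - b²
Claim: (a+b)(a-b) = a² - b².
Reasoning: Expand: (a+b)(a-b) = a² - ab + ba - b² = a² - b² (the cross terms cancel).
So the two sides agree for all real values of a and b for which both sides are defined.

Conclusion: Yes, this is an identity.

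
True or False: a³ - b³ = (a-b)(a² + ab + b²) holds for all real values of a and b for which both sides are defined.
Claim: a³ - b³ = (a-b)(a² + ab + b²).
Reasoning: Expand the right side: (a-b)(a² + ab + b²) = a³ + a²b + ab² - a²b - ab² - b³ = a³ - b³ (the middle terms cancel in pairs).
So the two sides agree for all real values of a and b for which both sides are defined.

Conclusion: True.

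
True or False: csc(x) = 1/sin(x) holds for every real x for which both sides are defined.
Claim: csc(x) = 1/sin(x).
Reasoning: csc(x) is by definition the reciprocal of sin(x), wherever sin(x) ≠ 0.
So the two sides agree for every real x for which both sides are defined.

Conclusion: True.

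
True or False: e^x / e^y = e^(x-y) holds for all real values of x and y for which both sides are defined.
Claim: e^x / e^y = e^(x-y).
Reasoning: 1/e^y = e^(-y), so e^x / e^y = e^x · e^(-y) = e^(x + (-y)) = e^(x-y) by the product rule for exponents.
So the two sides agree for all real values of x and y for which both sides are defined.

Conclusion: True.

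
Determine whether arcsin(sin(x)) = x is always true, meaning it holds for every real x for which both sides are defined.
No, this is NOT an identity.

Claim: arcsin(sin(x)) = x.
Test a specific point where both sides are defined: x = π.
LHS = arcsin(sin(x)) ≈ 0.0000
RHS = x ≈ 3.1416
Since 0.0000 ≠ 3.1416, the equation fails at this point, so it cannot hold for every real x for which both sides are defined.
arcsin only returns values in [-π/2, π/2], so arcsin(sin(x)) = x holds only for x in that interval, not for all real x.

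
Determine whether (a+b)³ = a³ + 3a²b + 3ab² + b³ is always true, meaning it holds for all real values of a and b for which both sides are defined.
Yes, this is an identity.

Claim: (a+b)³ = a³ + 3a²b + 3ab² + b³.
Reasoning: (a+b)³ = (a+b)(a+b)² = (a+b)(a² + 2ab + b²) = a³ + 2a²b + ab² + a²b + 2ab² + b³ = a³ + 3a²b + 3ab² + b³.
So the two sides agree for all real values of a and b for which both sides are defined.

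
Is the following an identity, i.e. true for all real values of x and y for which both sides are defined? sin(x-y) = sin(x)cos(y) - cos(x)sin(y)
Claim: sin(x-y) = sin(x)cos(y) - cos(x)sin(y).
Reasoning: Replace y by -y in sin(x+y) = sin(x)cos(y) + cos(x)sin(y) and use cos(-y) = cos(y), sin(-y) = -sin(y): sin(x-y) = sin(x)cos(y) - cos(x)sin(y).
So the two sides agree for all real values of x and y for which both sides are defined.

Conclusion: Yes, this is an identity.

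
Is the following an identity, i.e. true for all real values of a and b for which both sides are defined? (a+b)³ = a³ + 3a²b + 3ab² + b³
Claim: (a+b)³ = a³ + 3a²b + 3ab² + b³.
Reasoning: (a+b)³ = (a+b)(a+b)² = (a+b)(a² + 2ab + b²) = a³ + 2a²b + ab² + a²b + 2ab² + b³ = a³ + 3a²b + 3ab² + b³.
So the two sides agree for all real values of a and b for which both sides are defined.

Conclusion: Yes, this is an identity.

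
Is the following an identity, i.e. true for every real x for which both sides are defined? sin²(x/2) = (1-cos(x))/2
Claim: sin²(x/2) = (1-cos(x))/2.
Reasoning: Use cos(2θ) = 1 - 2sin²θ with θ = x/2: cos(x) = 1 - 2sin²(x/2). Solving for sin²(x/2) gives (1 - cos(x))/2.
So the two sides agree for every real x for which both sides are defined.

Conclusion: Yes, this is an identity.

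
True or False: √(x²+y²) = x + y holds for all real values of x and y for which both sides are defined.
False.

Claim: √(x²+y²) = x + y.
Test a specific point where both sides are defined: x = 2, y = 4.
LHS = √(x²+y²) ≈ 4.4721
RHS = x + y ≈ 6.0000
Since 4.4721 ≠ 6.0000, the equation fails at this point, so it cannot hold for all real values of x and y for which both sides are defined.
(x+y)² = x² + 2xy + y², not x² + y², so the square root does not split this way.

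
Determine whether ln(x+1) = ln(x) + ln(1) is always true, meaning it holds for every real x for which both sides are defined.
Claim: ln(x+1) = ln(x) + ln(1).
Test a specific point where both sides are defined: x = 4.
LHS = ln(x+1) ≈ 1.6094
RHS = ln(x) + ln(1) ≈ 1.3863
Since 1.6094 ≠ 1.3863, the equation fails at this point, so it cannot hold for every real x for which both sides are defined.
ln(1) = 0, so the right side is just ln(x), which differs from ln(x+1).

Conclusion: No, this is NOT an identity.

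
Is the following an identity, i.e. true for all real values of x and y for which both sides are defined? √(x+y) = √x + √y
Claim: √(x+y) = √x + √y.
Test a specific point where both sides are defined: x = 5, y = 5.
LHS = √(x+y) ≈ 3.1623
RHS = √x + √y ≈ 4.4721
Since 3.1623 ≠ 4.4721, the equation fails at this point, so it cannot hold for all real values of x and y for which both sides are defined.
Squaring the right side gives x + 2√(xy) + y, not x + y.

Conclusion: No, this is NOT an identity.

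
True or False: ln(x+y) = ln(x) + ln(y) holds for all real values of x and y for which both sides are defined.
False.

Claim: ln(x+y) = ln(x) + ln(y).
Test a specific point where both sides are defined: x = 3/2, y = 1/2.
LHS = ln(x+y) ≈ 0.6931
RHS = ln(x) + ln(y) ≈ -0.2877
Since 0.6931 ≠ -0.2877, the equation fails at this point, so it cannot hold for all real values of x and y for which both sides are defined.
ln(x) + ln(y) = ln(xy), not ln(x+y).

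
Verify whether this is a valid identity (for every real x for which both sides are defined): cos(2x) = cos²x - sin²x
Yes, this is an identity.

Claim: cos(2x) = cos²x - sin²x.
Reasoning: Put y = x in the addition formula cos(x+y) = cos(x)cos(y) - sin(x)sin(y): cos(2x) = cos²x - sin²x.
So the two sides agree for every real x for which both sides are defined.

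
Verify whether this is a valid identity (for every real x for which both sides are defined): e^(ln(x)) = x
Yes, this is an identity.

Claim: e^(ln(x)) = x.
Reasoning: For x > 0, ln(x) is by definition the exponent p such that e^p = x. Raising e to that exponent therefore returns x: e^(ln x) = x.
So the two sides agree for every real x for which both sides are defined.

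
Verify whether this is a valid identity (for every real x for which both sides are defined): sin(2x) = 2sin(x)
Claim: sin(2x) = 2sin(x).
Test a specific point where both sides are defined: x = π/6.
LHS = sin(2x) ≈ 0.8660
RHS = 2sin(x) ≈ 1.0000
Since 0.8660 ≠ 1.0000, the equation fails at this point, so it cannot hold for every real x for which both sides are defined.
The correct double-angle formula is sin(2x) = 2sin(x)cos(x).

Conclusion: No, this is NOT an identity.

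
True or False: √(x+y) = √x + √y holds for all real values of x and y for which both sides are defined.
Claim: √(x+y) = √x + √y.
Test a specific point where both sides are defined: x = 2, y = 1.
LHS = √(x+y) ≈ 1.7321
RHS = √x + √y ≈ 2.4142
Since 1.7321 ≠ 2.4142, the equation fails at this point, so it cannot hold for all real values of x and y for which both sides are defined.
Squaring the right side gives x + 2√(xy) + y, not x + y.

Conclusion: False.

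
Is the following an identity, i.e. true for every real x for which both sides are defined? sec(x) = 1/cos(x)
Yes, this is an identity.

Claim: sec(x) = 1/cos(x).
Reasoning: sec(x) is by definition the reciprocal of cos(x), wherever cos(x) ≠ 0.
So the two sides agree for every real x for which both sides are defined.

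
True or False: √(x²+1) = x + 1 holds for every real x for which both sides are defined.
Claim: √(x²+1) = x + 1.
Test a specific point where both sides are defined: x = -2.
LHS = √(x²+1) ≈ 2.2361
RHS = x + 1 ≈ -1.0000
Since 2.2361 ≠ -1.0000, the equation fails at this point, so it cannot hold for every real x for which both sides are defined.
(x+1)² = x² + 2x + 1 ≠ x² + 1 unless x = 0.

Conclusion: False.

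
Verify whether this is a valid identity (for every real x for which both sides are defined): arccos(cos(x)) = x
No, this is NOT an identity.

Claim: arccos(cos(x)) = x.
Test a specific point where both sides are defined: x = -π/6.
LHS = arccos(cos(x)) ≈ 0.5236
RHS = x ≈ -0.5236
Since 0.5236 ≠ -0.5236, the equation fails at this point, so it cannot hold for every real x for which both sides are defined.
arccos only returns values in [0, π], so arccos(cos(x)) = x holds only for x in that interval, not for all real x.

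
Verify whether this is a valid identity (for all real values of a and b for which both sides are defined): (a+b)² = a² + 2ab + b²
Yes, this is an identity.

Claim: (a+b)² = a² + 2ab + b².
Reasoning: Expand: (a+b)² = (a+b)(a+b) = a·a + a·b + b·a + b·b = a² + 2ab + b².
So the two sides agree for all real values of a and b for which both sides are defined.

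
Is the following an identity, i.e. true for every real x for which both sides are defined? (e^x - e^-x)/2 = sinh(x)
Claim: (e^x - e^-x)/2 = sinh(x).
Reasoning: This is exactly the definition of the hyperbolic sine: sinh(x) := (e^x - e^-x)/2.
So the two sides agree for every real x for which both sides are defined.

Conclusion: Yes, this is an identity.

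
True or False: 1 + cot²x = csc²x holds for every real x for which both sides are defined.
Claim: 1 + cot²x = csc²x.
Reasoning: Start from sin²x + cos²x = 1 and divide every term by sin²x (allowed wherever cot x and csc x are defined): 1 + cot²x = 1/sin²x = csc²x.
So the two sides agree for every real x for which both sides are defined.

Conclusion: True.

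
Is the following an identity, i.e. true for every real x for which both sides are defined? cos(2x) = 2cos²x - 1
Claim: cos(2x) = 2cos²x - 1.
Reasoning: cos(2x) = cos²x - sin²x. Replace sin²x by 1 - cos²x: cos²x - (1 - cos²x) = 2cos²x - 1.
So the two sides agree for every real x for which both sides are defined.

Conclusion: Yes, this is an identity.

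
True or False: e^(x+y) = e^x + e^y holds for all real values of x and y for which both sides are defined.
False.

Claim: e^(x+y) = e^x + e^y.
Test a specific point where both sides are defined: x = -3, y = 3/2.
LHS = e^(x+y) ≈ 0.2231
RHS = e^x + e^y ≈ 4.5315
Since 0.2231 ≠ 4.5315, the equation fails at this point, so it cannot hold for all real values of x and y for which both sides are defined.
The correct rule is e^(x+y) = e^x · e^y (a product, not a sum).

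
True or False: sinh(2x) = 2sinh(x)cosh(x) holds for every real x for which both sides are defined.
True.

Claim: sinh(2x) = 2sinh(x)cosh(x).
Reasoning: 2sinh(x)cosh(x) = 2 · (e^x - e^-x)/2 · (e^x + e^-x)/2 = (e^(2x) - e^(-2x))/2 = sinh(2x).
So the two sides agree for every real x for which both sides are defined.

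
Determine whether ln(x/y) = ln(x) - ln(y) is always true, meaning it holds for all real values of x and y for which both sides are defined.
Claim: ln(x/y) = ln(x) - ln(y).
Reasoning: Both sides are simultaneously defined only when x, y > 0. Write x = e^p, y = e^q. Then x/y = e^(p-q), so ln(x/y) = p - q = ln(x) - ln(y).
So the two sides agree for all real values of x and y for which both sides are defined.

Conclusion: Yes, this is an identity.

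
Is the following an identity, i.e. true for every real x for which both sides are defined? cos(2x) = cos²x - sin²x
Claim: cos(2x) = cos²x - sin²x.
Reasoning: Put y = x in the addition formula cos(x+y) = cos(x)cos(y) - sin(x)sin(y): cos(2x) = cos²x - sin²x.
So the two sides agree for every real x for which both sides are defined.

Conclusion: Yes, this is an identity.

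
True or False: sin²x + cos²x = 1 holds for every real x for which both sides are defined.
Claim: sin²x + cos²x = 1.
Reasoning: The point (cos x, sin x) lies on the unit circle X² + Y² = 1, so cos²x + sin²x = 1 for every real x.
So the two sides agree for every real x for which both sides are defined.

Conclusion: True.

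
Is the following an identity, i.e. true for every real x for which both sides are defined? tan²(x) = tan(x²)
No, this is NOT an identity.

Claim: tan²(x) = tan(x²).
Test a specific point where both sides are defined: x = π/3.
LHS = tan²(x) ≈ 3.0000
RHS = tan(x²) ≈ 1.9485
Since 3.0000 ≠ 1.9485, the equation fails at this point, so it cannot hold for every real x for which both sides are defined.
tan²(x) means (tan x)², squaring the output; tan(x²) squares the input. These are different functions.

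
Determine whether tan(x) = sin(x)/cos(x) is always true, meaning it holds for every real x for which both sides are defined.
Claim: tan(x) = sin(x)/cos(x).
Reasoning: For an angle x whose terminal point on the unit circle is (cos x, sin x), tan(x) is defined as the ratio (second coordinate)/(first coordinate) = sin(x)/cos(x), wherever cos(x) ≠ 0.
So the two sides agree for every real x for which both sides are defined.

Conclusion: Yes, this is an identity.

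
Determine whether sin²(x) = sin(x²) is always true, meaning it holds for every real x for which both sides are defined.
No, this is NOT an identity.

Claim: sin²(x) = sin(x²).
Test a specific point where both sides are defined: x = π/4.
LHS = sin²(x) ≈ 0.5000
RHS = sin(x²) ≈ 0.5785
Since 0.5000 ≠ 0.5785, the equation fails at this point, so it cannot hold for every real x for which both sides are defined.
sin²(x) means (sin x)², squaring the output; sin(x²) squares the input. These are different functions.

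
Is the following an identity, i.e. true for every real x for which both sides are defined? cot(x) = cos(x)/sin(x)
Yes, this is an identity.

Claim: cot(x) = cos(x)/sin(x).
Reasoning: cot(x) is defined as 1/tan(x) = 1/(sin(x)/cos(x)) = cos(x)/sin(x), wherever sin(x) ≠ 0.
So the two sides agree for every real x for which both sides are defined.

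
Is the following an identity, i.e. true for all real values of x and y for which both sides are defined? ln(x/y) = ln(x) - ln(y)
Claim: ln(x/y) = ln(x) - ln(y).
Reasoning: Both sides are simultaneously defined only when x, y > 0. Write x = e^p, y = e^q. Then x/y = e^(p-q), so ln(x/y) = p - q = ln(x) - ln(y).
So the two sides agree for all real values of x and y for which both sides are defined.

Conclusion: Yes, this is an identity.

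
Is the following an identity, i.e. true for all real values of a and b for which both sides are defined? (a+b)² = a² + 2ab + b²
Claim: (a+b)² = a² + 2ab + b².
Reasoning: Expand: (a+b)² = (a+b)(a+b) = a·a + a·b + b·a + b·b = a² + 2ab + b².
So the two sides agree for all real values of a and b for which both sides are defined.

Conclusion: Yes, this is an identity.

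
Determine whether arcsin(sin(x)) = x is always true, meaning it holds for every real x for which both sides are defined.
Claim: arcsin(sin(x)) = x.
Test a specific point where both sides are defined: x = π.
LHS = arcsin(sin(x)) ≈ 0.0000
RHS = x ≈ 3.1416
Since 0.0000 ≠ 3.1416, the equation fails at this point, so it cannot hold for every real x for which both sides are defined.
arcsin only returns values in [-π/2, π/2], so arcsin(sin(x)) = x holds only for x in that interval, not for all real x.

Conclusion: No, this is NOT an identity.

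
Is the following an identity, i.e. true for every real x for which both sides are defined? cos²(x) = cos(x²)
Claim: cos²(x) = cos(x²).
Test a specific point where both sides are defined: x = π/6.
LHS = cos²(x) ≈ 0.7500
RHS = cos(x²) ≈ 0.9627
Since 0.7500 ≠ 0.9627, the equation fails at this point, so it cannot hold for every real x for which both sides are defined.
cos²(x) means (cos x)², squaring the output; cos(x²) squares the input. These are different functions.

Conclusion: No, this is NOT an identity.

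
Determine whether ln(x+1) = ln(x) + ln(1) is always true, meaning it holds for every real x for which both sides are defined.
Claim: ln(x+1) = ln(x) + ln(1).
Test a specific point where both sides are defined: x = 2.
LHS = ln(x+1) ≈ 1.0986
RHS = ln(x) + ln(1) ≈ 0.6931
Since 1.0986 ≠ 0.6931, the equation fails at this point, so it cannot hold for every real x for which both sides are defined.
ln(1) = 0, so the right side is just ln(x), which differs from ln(x+1).

Conclusion: No, this is NOT an identity.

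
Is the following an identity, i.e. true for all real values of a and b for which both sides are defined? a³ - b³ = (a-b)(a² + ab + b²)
Claim: a³ - b³ = (a-b)(a² + ab + b²).
Reasoning: Expand the right side: (a-b)(a² + ab + b²) = a³ + a²b + ab² - a²b - ab² - b³ = a³ - b³ (the middle terms cancel in pairs).
So the two sides agree for all real values of a and b for which both sides are defined.

Conclusion: Yes, this is an identity.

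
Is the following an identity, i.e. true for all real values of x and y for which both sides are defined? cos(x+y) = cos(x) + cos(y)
Claim: cos(x+y) = cos(x) + cos(y).
Test a specific point where both sides are defined: x = π/4, y = π/2.
LHS = cos(x+y) ≈ -0.7071
RHS = cos(x) + cos(y) ≈ 0.7071
Since -0.7071 ≠ 0.7071, the equation fails at this point, so it cannot hold for all real values of x and y for which both sides are defined.
The correct expansion is cos(x+y) = cos(x)cos(y) - sin(x)sin(y); cosine is not additive.

Conclusion: No, this is NOT an identity.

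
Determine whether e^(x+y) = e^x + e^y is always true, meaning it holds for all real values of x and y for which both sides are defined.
No, this is NOT an identity.

Claim: e^(x+y) = e^x + e^y.
Test a specific point where both sides are defined: x = -2, y = 3/2.
LHS = e^(x+y) ≈ 0.6065
RHS = e^x + e^y ≈ 4.6170
Since 0.6065 ≠ 4.6170, the equation fails at this point, so it cannot hold for all real values of x and y for which both sides are defined.
The correct rule is e^(x+y) = e^x · e^y (a product, not a sum).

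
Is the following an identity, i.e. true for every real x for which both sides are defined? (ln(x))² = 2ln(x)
Claim: (ln(x))² = 2ln(x).
Test a specific point where both sides are defined: x = 2.
LHS = (ln(x))² ≈ 0.4805
RHS = 2ln(x) ≈ 1.3863
Since 0.4805 ≠ 1.3863, the equation fails at this point, so it cannot hold for every real x for which both sides are defined.
2ln(x) equals ln(x²), which is not the same as (ln x)².

Conclusion: No, this is NOT an identity.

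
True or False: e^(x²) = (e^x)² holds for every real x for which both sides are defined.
Claim: e^(x²) = (e^x)².
Test a specific point where both sides are defined: x = -3.
LHS = e^(x²) ≈ 8103.0839
RHS = (e^x)² ≈ 0.0025
Since 8103.0839 ≠ 0.0025, the equation fails at this point, so it cannot hold for every real x for which both sides are defined.
(e^x)² = e^(2x), and 2x ≠ x² in general.

Conclusion: False.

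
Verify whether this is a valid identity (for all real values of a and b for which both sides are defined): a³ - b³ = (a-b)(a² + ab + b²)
Claim: a³ - b³ = (a-b)(a² + ab + b²).
Reasoning: Expand the right side: (a-b)(a² + ab + b²) = a³ + a²b + ab² - a²b - ab² - b³ = a³ - b³ (the middle terms cancel in pairs).
So the two sides agree for all real values of a and b for which both sides are defined.

Conclusion: Yes, this is an identity.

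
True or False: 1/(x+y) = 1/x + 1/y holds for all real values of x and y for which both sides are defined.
False.

Claim: 1/(x+y) = 1/x + 1/y.
Test a specific point where both sides are defined: x = -2, y = 5.
LHS = 1/(x+y) ≈ 0.3333
RHS = 1/x + 1/y ≈ -0.3000
Since 0.3333 ≠ -0.3000, the equation fails at this point, so it cannot hold for all real values of x and y for which both sides are defined.
1/x + 1/y = (x+y)/(xy), which is not 1/(x+y).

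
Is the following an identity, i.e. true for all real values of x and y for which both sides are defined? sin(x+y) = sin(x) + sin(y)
Claim: sin(x+y) = sin(x) + sin(y).
Test a specific point where both sides are defined: x = 3π/4, y = -π/3.
LHS = sin(x+y) ≈ 0.9659
RHS = sin(x) + sin(y) ≈ -0.1589
Since 0.9659 ≠ -0.1589, the equation fails at this point, so it cannot hold for all real values of x and y for which both sides are defined.
The correct expansion is sin(x+y) = sin(x)cos(y) + cos(x)sin(y); sine is not additive.

Conclusion: No, this is NOT an identity.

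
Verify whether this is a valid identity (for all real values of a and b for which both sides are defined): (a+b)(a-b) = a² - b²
Yes, this is an identity.

Claim: (a+b)(a-b) = a² - b².
Reasoning: Expand: (a+b)(a-b) = a² - ab + ba - b² = a² - b² (the cross terms cancel).
So the two sides agree for all real values of a and b for which both sides are defined.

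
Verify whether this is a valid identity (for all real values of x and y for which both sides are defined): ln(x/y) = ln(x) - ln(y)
Yes, this is an identity.

Claim: ln(x/y) = ln(x) - ln(y).
Reasoning: Both sides are simultaneously defined only when x, y > 0. Write x = e^p, y = e^q. Then x/y = e^(p-q), so ln(x/y) = p - q = ln(x) - ln(y).
So the two sides agree for all real values of x and y for which both sides are defined.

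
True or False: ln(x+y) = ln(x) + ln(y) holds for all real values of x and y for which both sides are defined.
False.

Claim: ln(x+y) = ln(x) + ln(y).
Test a specific point where both sides are defined: x = 5, y = 4.
LHS = ln(x+y) ≈ 2.1972
RHS = ln(x) + ln(y) ≈ 2.9957
Since 2.1972 ≠ 2.9957, the equation fails at this point, so it cannot hold for all real values of x and y for which both sides are defined.
ln(x) + ln(y) = ln(xy), not ln(x+y).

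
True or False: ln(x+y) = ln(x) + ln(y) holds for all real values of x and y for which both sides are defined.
Claim: ln(x+y) = ln(x) + ln(y).
Test a specific point where both sides are defined: x = 1, y = 4.
LHS = ln(x+y) ≈ 1.6094
RHS = ln(x) + ln(y) ≈ 1.3863
Since 1.6094 ≠ 1.3863, the equation fails at this point, so it cannot hold for all real values of x and y for which both sides are defined.
ln(x) + ln(y) = ln(xy), not ln(x+y).

Conclusion: False.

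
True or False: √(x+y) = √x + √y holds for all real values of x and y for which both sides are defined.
False.

Claim: √(x+y) = √x + √y.
Test a specific point where both sides are defined: x = 2, y = 5.
LHS = √(x+y) ≈ 2.6458
RHS = √x + √y ≈ 3.6503
Since 2.6458 ≠ 3.6503, the equation fails at this point, so it cannot hold for all real values of x and y for which both sides are defined.
Squaring the right side gives x + 2√(xy) + y, not x + y.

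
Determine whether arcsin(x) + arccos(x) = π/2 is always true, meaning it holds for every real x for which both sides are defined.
Yes, this is an identity.

Claim: arcsin(x) + arccos(x) = π/2.
Reasoning: Both sides are defined for -1 ≤ x ≤ 1. Let θ = arcsin(x), so sin θ = x and θ ∈ [-π/2, π/2]. Then cos(π/2 - θ) = sin θ = x and π/2 - θ ∈ [0, π], which is exactly the range of arccos, so arccos(x) = π/2 - θ. Adding: arcsin(x) + arccos(x) = θ + (π/2 - θ) = π/2.
So the two sides agree for every real x for which both sides are defined.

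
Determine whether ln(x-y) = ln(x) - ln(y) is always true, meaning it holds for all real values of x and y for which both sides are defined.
No, this is NOT an identity.

Claim: ln(x-y) = ln(x) - ln(y).
Test a specific point where both sides are defined: x = 5, y = 4.
LHS = ln(x-y) ≈ 0.0000
RHS = ln(x) - ln(y) ≈ 0.2231
Since 0.0000 ≠ 0.2231, the equation fails at this point, so it cannot hold for all real values of x and y for which both sides are defined.
ln(x) - ln(y) = ln(x/y), not ln(x-y).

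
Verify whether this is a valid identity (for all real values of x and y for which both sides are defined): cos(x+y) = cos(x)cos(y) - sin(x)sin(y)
Yes, this is an identity.

Claim: cos(x+y) = cos(x)cos(y) - sin(x)sin(y).
Reasoning: By Euler's formula e^(i(x+y)) = e^(ix)·e^(iy) = (cos x + i·sin x)(cos y + i·sin y). The real part of the left side is cos(x+y); the real part of the product is cos(x)cos(y) - sin(x)sin(y) (since i·i = -1).
So the two sides agree for all real values of x and y for which both sides are defined.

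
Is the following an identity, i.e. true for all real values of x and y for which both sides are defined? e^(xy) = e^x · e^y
Claim: e^(xy) = e^x · e^y.
Test a specific point where both sides are defined: x = -3, y = 4.
LHS = e^(xy) ≈ 0.0000
RHS = e^x · e^y ≈ 2.7183
Since 0.0000 ≠ 2.7183, the equation fails at this point, so it cannot hold for all real values of x and y for which both sides are defined.
e^x · e^y = e^(x+y), not e^(xy).

Conclusion: No, this is NOT an identity.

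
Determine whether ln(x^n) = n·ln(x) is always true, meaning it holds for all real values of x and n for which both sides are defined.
Claim: ln(x^n) = n·ln(x).
Reasoning: The right side requires x > 0. For x > 0, x^n = (e^(ln x))^n = e^(n·ln x), so taking ln of both sides gives ln(x^n) = n·ln(x).
So the two sides agree for all real values of x and n for which both sides are defined.

Conclusion: Yes, this is an identity.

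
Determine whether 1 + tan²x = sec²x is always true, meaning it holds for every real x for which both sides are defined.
Yes, this is an identity.

Claim: 1 + tan²x = sec²x.
Reasoning: Start from sin²x + cos²x = 1 and divide every term by cos²x (allowed wherever tan x and sec x are defined): tan²x + 1 = 1/cos²x = sec²x.
So the two sides agree for every real x for which both sides are defined.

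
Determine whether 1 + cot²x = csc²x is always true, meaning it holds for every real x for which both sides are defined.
Claim: 1 + cot²x = csc²x.
Reasoning: Start from sin²x + cos²x = 1 and divide every term by sin²x (allowed wherever cot x and csc x are defined): 1 + cot²x = 1/sin²x = csc²x.
So the two sides agree for every real x for which both sides are defined.

Conclusion: Yes, this is an identity.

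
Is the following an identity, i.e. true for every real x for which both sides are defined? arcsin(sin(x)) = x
No, this is NOT an identity.

Claim: arcsin(sin(x)) = x.
Test a specific point where both sides are defined: x = π.
LHS = arcsin(sin(x)) ≈ 0.0000
RHS = x ≈ 3.1416
Since 0.0000 ≠ 3.1416, the equation fails at this point, so it cannot hold for every real x for which both sides are defined.
arcsin only returns values in [-π/2, π/2], so arcsin(sin(x)) = x holds only for x in that interval, not for all real x.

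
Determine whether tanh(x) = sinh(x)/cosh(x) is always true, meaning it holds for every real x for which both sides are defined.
Yes, this is an identity.

Claim: tanh(x) = sinh(x)/cosh(x).
Reasoning: tanh(x) is defined as sinh(x)/cosh(x) = (e^x - e^-x)/(e^x + e^-x); cosh(x) ≥ 1 is never zero, so this holds for every real x.
So the two sides agree for every real x for which both sides are defined.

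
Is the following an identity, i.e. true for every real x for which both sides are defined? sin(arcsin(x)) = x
Yes, this is an identity.

Claim: sin(arcsin(x)) = x.
Reasoning: For -1 ≤ x ≤ 1 (where arcsin is defined), arcsin(x) is by definition an angle whose sine equals x. Taking the sine of that angle returns x. (Note the other order, arcsin(sin x) = x, is NOT an identity.)
So the two sides agree for every real x for which both sides are defined.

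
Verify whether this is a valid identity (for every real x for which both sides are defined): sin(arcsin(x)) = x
Yes, this is an identity.

Claim: sin(arcsin(x)) = x.
Reasoning: For -1 ≤ x ≤ 1 (where arcsin is defined), arcsin(x) is by definition an angle whose sine equals x. Taking the sine of that angle returns x. (Note the other order, arcsin(sin x) = x, is NOT an identity.)
So the two sides agree for every real x for which both sides are defined.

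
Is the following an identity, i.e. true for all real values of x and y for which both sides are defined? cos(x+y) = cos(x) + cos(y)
Claim: cos(x+y) = cos(x) + cos(y).
Test a specific point where both sides are defined: x = 2π/3, y = -π/2.
LHS = cos(x+y) ≈ 0.8660
RHS = cos(x) + cos(y) ≈ -0.5000
Since 0.8660 ≠ -0.5000, the equation fails at this point, so it cannot hold for all real values of x and y for which both sides are defined.
The correct expansion is cos(x+y) = cos(x)cos(y) - sin(x)sin(y); cosine is not additive.

Conclusion: No, this is NOT an identity.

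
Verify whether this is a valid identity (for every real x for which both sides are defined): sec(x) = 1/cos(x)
Yes, this is an identity.

Claim: sec(x) = 1/cos(x).
Reasoning: sec(x) is by definition the reciprocal of cos(x), wherever cos(x) ≠ 0.
So the two sides agree for every real x for which both sides are defined.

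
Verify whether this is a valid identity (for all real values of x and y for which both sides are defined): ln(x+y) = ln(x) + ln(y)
No, this is NOT an identity.

Claim: ln(x+y) = ln(x) + ln(y).
Test a specific point where both sides are defined: x = 1, y = 4.
LHS = ln(x+y) ≈ 1.6094
RHS = ln(x) + ln(y) ≈ 1.3863
Since 1.6094 ≠ 1.3863, the equation fails at this point, so it cannot hold for all real values of x and y for which both sides are defined.
ln(x) + ln(y) = ln(xy), not ln(x+y).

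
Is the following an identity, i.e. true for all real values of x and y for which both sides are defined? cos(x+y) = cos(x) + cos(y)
No, this is NOT an identity.

Claim: cos(x+y) = cos(x) + cos(y).
Test a specific point where both sides are defined: x = -π/6, y = π/6.
LHS = cos(x+y) ≈ 1.0000
RHS = cos(x) + cos(y) ≈ 1.7321
Since 1.0000 ≠ 1.7321, the equation fails at this point, so it cannot hold for all real values of x and y for which both sides are defined.
The correct expansion is cos(x+y) = cos(x)cos(y) - sin(x)sin(y); cosine is not additive.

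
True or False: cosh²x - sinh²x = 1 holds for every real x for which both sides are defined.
True.

Claim: cosh²x - sinh²x = 1.
Reasoning: With cosh(x) = (e^x + e^-x)/2 and sinh(x) = (e^x - e^-x)/2: cosh²x = (e^(2x) + 2 + e^(-2x))/4 and sinh²x = (e^(2x) - 2 + e^(-2x))/4. Subtracting leaves 4/4 = 1.
So the two sides agree for every real x for which both sides are defined.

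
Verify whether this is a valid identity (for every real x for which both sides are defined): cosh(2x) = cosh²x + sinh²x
Claim: cosh(2x) = cosh²x + sinh²x.
Reasoning: cosh²x = (e^(2x) + 2 + e^(-2x))/4 and sinh²x = (e^(2x) - 2 + e^(-2x))/4. Adding gives (2e^(2x) + 2e^(-2x))/4 = (e^(2x) + e^(-2x))/2 = cosh(2x).
So the two sides agree for every real x for which both sides are defined.

Conclusion: Yes, this is an identity.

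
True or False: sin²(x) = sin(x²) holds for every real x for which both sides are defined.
False.

Claim: sin²(x) = sin(x²).
Test a specific point where both sides are defined: x = 2π/3.
LHS = sin²(x) ≈ 0.7500
RHS = sin(x²) ≈ -0.9474
Since 0.7500 ≠ -0.9474, the equation fails at this point, so it cannot hold for every real x for which both sides are defined.
sin²(x) means (sin x)², squaring the output; sin(x²) squares the input. These are different functions.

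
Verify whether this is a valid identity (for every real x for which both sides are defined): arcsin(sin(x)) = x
Claim: arcsin(sin(x)) = x.
Test a specific point where both sides are defined: x = 2π/3.
LHS = arcsin(sin(x)) ≈ 1.0472
RHS = x ≈ 2.0944
Since 1.0472 ≠ 2.0944, the equation fails at this point, so it cannot hold for every real x for which both sides are defined.
arcsin only returns values in [-π/2, π/2], so arcsin(sin(x)) = x holds only for x in that interval, not for all real x.

Conclusion: No, this is NOT an identity.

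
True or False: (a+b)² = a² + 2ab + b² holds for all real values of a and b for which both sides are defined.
Claim: (a+b)² = a² + 2ab + b².
Reasoning: Expand: (a+b)² = (a+b)(a+b) = a·a + a·b + b·a + b·b = a² + 2ab + b².
So the two sides agree for all real values of a and b for which both sides are defined.

Conclusion: True.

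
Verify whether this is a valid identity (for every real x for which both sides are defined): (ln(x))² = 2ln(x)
Claim: (ln(x))² = 2ln(x).
Test a specific point where both sides are defined: x = 3/2.
LHS = (ln(x))² ≈ 0.1644
RHS = 2ln(x) ≈ 0.8109
Since 0.1644 ≠ 0.8109, the equation fails at this point, so it cannot hold for every real x for which both sides are defined.
2ln(x) equals ln(x²), which is not the same as (ln x)².

Conclusion: No, this is NOT an identity.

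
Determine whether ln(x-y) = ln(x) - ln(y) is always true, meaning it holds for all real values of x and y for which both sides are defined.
No, this is NOT an identity.

Claim: ln(x-y) = ln(x) - ln(y).
Test a specific point where both sides are defined: x = 2, y = 3/2.
LHS = ln(x-y) ≈ -0.6931
RHS = ln(x) - ln(y) ≈ 0.2877
Since -0.6931 ≠ 0.2877, the equation fails at this point, so it cannot hold for all real values of x and y for which both sides are defined.
ln(x) - ln(y) = ln(x/y), not ln(x-y).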